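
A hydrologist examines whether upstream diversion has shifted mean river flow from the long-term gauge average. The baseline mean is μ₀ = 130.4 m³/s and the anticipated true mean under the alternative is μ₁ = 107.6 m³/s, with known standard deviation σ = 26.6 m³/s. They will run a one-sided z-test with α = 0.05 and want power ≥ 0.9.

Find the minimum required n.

n = 12

Standardized effect: d = |μ₁ − μ₀| / σ = |107.6 − 130.4| / 26.6 = 0.8571
Set Φ(δ − 1.645) = 0.9; then δ − 1.645 = Φ⁻¹(0.9) = 1.282, giving δ = 2.926.
δ = d·√n ⇒ n = (δ/d)² = (2.926 / 0.8571)² = 11.66.
Rounding up, n = 12.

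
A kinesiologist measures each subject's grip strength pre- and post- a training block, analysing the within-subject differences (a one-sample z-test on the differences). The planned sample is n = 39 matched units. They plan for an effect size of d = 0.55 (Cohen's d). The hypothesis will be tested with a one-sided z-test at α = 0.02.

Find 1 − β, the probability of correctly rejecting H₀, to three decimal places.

Noncentrality parameter: δ = d·√n = 0.55 × √39 = 3.4347
Critical value for a one-sided test at α = 0.02: z_α = 2.054.
Power = P(Z > 2.054 − δ) = Φ(1.381) = 0.9164.

Power ≈ 0.916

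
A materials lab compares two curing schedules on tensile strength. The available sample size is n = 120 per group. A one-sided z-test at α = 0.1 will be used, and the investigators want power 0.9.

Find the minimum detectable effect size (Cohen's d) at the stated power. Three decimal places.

Required noncentrality: δ = z_{0.1} + z_{0.10} = 1.282 + 1.282 = 2.563.
δ = d·√(n/2) ⇒ d = δ/√(n/2) = 2.563/√(120/2) = 0.3309.

d ≈ 0.331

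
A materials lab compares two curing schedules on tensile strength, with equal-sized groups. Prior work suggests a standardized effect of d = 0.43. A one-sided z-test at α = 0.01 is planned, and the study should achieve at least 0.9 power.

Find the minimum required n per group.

For power 0.9 need Φ(δ − z_{0.01}) = 0.9, so δ = z_{0.01} + z_{0.10} = 2.326 + 1.282 = 3.608.
δ = d·√(n/2) ⇒ n = 2(δ/d)² = 2 × (3.608 / 0.43)² = 140.80.
Rounding up, n = 141 per group.

n = 141 per group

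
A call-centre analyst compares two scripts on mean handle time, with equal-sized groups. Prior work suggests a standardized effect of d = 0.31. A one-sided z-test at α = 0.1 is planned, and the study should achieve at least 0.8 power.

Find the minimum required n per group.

For power 0.8 need Φ(δ − z_{0.1}) = 0.8, so δ = z_{0.1} + z_{0.20} = 1.282 + 0.842 = 2.123.
δ = d·√(n/2) ⇒ n = 2(δ/d)² = 2 × (2.123 / 0.31)² = 93.82.
Round up to the next whole unit.

n = 94 per group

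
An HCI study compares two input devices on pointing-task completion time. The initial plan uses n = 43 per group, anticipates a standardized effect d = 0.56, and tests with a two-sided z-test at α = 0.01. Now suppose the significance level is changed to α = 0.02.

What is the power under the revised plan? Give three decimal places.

δ = d·√(n/2) = 0.56 × √(43/2) = 2.5966 (unchanged). New critical value: z_{0.01} = 2.326.
Revised power = Φ(δ − 2.326) + Φ(−δ − 2.326) = Φ(0.270) + Φ(-4.923) = 0.6065 + 0.0000 = 0.6065.

Power ≈ 0.607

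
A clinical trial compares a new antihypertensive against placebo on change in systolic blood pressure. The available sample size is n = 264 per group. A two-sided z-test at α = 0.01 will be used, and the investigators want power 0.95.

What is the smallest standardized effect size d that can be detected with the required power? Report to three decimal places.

Need Φ(δ − 2.576) = 0.95, so δ = 2.576 + 1.645 = 4.221.
(Lower-tail contribution to power is negligible for δ > 0.)
δ = d·√(n/2) ⇒ d = δ/√(n/2) = 4.221/√(264/2) = 0.3674.

d ≈ 0.367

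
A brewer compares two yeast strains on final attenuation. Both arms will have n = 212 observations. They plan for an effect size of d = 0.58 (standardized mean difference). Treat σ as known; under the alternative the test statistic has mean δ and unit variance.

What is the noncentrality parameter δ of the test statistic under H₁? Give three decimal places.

δ = d·√(n/2) = 0.58 × √(212/2) = 5.9715

δ ≈ 5.971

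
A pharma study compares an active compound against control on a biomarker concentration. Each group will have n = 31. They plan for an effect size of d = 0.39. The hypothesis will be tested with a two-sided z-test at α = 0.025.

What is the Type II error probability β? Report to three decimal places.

β ≈ 0.760

Noncentrality parameter: δ = d·√(n/2) = 0.39 × √(31/2) = 1.5354
Critical value for a two-sided test at α = 0.025: z_{α/2} = 2.241.
Power = Φ(δ − 2.241) + Φ(−δ − 2.241) = Φ(-0.706) + Φ(-3.777) = 0.2401 + 0.0001 = 0.2402.
Type II error: β = 1 − power = 1 − 0.2402 = 0.7598.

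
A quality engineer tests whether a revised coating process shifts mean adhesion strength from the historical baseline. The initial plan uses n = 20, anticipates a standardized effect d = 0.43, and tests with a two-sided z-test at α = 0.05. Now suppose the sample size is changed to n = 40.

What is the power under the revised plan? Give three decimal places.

Power ≈ 0.776

With n = 40: δ = d·√n = 0.43 × √40 = 2.7196. Critical value z_{0.025} = 1.960.
Revised power = Φ(δ − 1.960) + Φ(−δ − 1.960) = Φ(0.760) + Φ(-4.680) = 0.7763 + 0.0000 = 0.7763.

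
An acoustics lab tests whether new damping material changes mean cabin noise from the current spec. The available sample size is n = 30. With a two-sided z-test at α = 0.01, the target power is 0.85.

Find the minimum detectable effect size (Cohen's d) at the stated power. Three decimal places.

d ≈ 0.660

Need Φ(δ − 2.576) = 0.85, so δ = 2.576 + 1.036 = 3.612.
(The second rejection-region term Φ(−δ − z_{α/2}) is negligible and dropped.)
δ = d·√n ⇒ d = δ/√n = 3.612/√30 = 0.6595.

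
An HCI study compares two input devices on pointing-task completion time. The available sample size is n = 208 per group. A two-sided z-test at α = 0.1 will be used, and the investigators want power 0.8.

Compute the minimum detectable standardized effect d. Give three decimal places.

Required noncentrality: δ = z_{0.05} + z_{0.20} = 1.645 + 0.842 = 2.486.
(The second rejection-region term Φ(−δ − z_{α/2}) is negligible and dropped.)
δ = d·√(n/2) ⇒ d = δ/√(n/2) = 2.486/√(208/2) = 0.2438.

d ≈ 0.244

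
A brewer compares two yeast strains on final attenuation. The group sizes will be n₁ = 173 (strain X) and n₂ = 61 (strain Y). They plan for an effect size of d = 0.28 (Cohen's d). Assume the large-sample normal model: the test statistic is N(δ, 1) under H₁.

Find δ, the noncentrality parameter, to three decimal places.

δ ≈ 1.880

δ = d / √(1/n₁ + 1/n₂) = 0.28 / √(1/173 + 1/61) = 1.8803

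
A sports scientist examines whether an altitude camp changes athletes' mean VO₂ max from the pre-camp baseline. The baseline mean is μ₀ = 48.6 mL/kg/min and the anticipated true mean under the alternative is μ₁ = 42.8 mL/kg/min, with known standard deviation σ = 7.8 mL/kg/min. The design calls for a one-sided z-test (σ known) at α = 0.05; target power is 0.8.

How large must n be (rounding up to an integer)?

n = 12

Standardized effect: d = |μ₁ − μ₀| / σ = |42.8 − 48.6| / 7.8 = 0.7436
For power 0.8 need Φ(δ − z_{0.05}) = 0.8, so δ = z_{0.05} + z_{0.20} = 1.645 + 0.842 = 2.486.
δ = d·√n ⇒ n = (δ/d)² = (2.486 / 0.7436)² = 11.18.
Round up to the next whole unit.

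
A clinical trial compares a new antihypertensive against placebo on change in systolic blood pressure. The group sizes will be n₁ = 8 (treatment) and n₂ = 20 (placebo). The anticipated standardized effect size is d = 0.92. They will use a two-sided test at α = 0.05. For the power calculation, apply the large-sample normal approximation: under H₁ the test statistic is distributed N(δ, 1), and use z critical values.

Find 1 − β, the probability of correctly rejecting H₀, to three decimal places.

Noncentrality parameter: δ = d / √(1/n₁ + 1/n₂) = 0.92 / √(1/8 + 1/20) = 2.1992
Two-sided α = 0.05 → critical value z_{0.025} = 1.960.
Power = Φ(δ − 1.960) + Φ(−δ − 1.960) = Φ(0.239) + Φ(-4.159) = 0.5945 + 0.0000 = 0.5946.

Power ≈ 0.595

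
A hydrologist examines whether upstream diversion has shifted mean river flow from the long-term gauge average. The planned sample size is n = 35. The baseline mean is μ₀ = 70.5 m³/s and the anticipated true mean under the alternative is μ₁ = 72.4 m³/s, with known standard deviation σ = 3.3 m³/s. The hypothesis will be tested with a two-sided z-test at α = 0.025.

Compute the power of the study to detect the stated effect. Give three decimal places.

Standardized effect: d = |μ₁ − μ₀| / σ = |72.4 − 70.5| / 3.3 = 0.5758
Noncentrality parameter: δ = d·√n = 0.5758 × √35 = 3.4062
Critical value for a two-sided test at α = 0.025: z_{α/2} = 2.241.
Power = Φ(δ − 2.241) + Φ(−δ − 2.241) = Φ(1.165) + Φ(-5.648) = 0.8780 + 0.0000 = 0.8780.

Power ≈ 0.878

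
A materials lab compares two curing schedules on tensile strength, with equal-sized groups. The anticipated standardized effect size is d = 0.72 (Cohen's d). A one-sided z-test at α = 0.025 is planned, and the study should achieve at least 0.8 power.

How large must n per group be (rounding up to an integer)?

n = 31 per group

Set Φ(δ − 1.960) = 0.8; then δ − 1.960 = Φ⁻¹(0.8) = 0.842, giving δ = 2.802.
δ = d·√(n/2) ⇒ n = 2(δ/d)² = 2 × (2.802 / 0.72)² = 30.28.
Round up to the next whole unit.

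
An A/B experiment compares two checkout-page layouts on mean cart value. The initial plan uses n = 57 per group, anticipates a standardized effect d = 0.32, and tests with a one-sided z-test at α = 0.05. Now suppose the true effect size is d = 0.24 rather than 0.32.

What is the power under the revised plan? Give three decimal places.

With d = 0.24: δ = d·√(n/2) = 0.24 × √(57/2) = 1.2812. Critical value z_{0.05} = 1.645.
Revised power = P(Z > 1.645 − δ) = Φ(-0.364) = 0.3581.

Power ≈ 0.358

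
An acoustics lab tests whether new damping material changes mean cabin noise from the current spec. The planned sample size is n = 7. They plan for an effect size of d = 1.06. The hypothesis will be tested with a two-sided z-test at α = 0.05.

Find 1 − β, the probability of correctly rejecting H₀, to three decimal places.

Power ≈ 0.801

Noncentrality parameter: δ = d·√n = 1.06 × √7 = 2.8045
Two-sided α = 0.05 → critical value z_{0.025} = 1.960.
Power = Φ(δ − 1.960) + Φ(−δ − 1.960) = Φ(0.845) + Φ(-4.764) = 0.8008 + 0.0000 = 0.8008.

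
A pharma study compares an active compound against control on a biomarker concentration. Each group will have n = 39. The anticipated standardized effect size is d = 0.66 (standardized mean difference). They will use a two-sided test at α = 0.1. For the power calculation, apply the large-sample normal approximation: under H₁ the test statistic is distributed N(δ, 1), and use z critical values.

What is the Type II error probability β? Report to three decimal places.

β ≈ 0.102

Noncentrality parameter: δ = d·√(n/2) = 0.66 × √(39/2) = 2.9145
Two-sided α = 0.1 → critical value z_{0.05} = 1.645.
Power = Φ(δ − 1.645) + Φ(−δ − 1.645) = Φ(1.270) + Φ(-4.559) = 0.8979 + 0.0000 = 0.8979.
Type II error: β = 1 − power = 1 − 0.8979 = 0.1021.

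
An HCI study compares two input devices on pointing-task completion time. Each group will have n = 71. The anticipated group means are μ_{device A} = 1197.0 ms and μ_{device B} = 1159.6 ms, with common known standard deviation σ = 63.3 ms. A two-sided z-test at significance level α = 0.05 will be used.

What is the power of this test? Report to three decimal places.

Standardized effect: d = |μ_{device A} − μ_{device B}| / σ = |1197.0 − 1159.6| / 63.3 = 0.5908
Noncentrality parameter: δ = d·√(n/2) = 0.5908 × √(71/2) = 3.5203
Two-sided α = 0.05 → critical value z_{0.025} = 1.960.
Power = Φ(δ − 1.960) + Φ(−δ − 1.960) = Φ(1.560) + Φ(-5.480) = 0.9407 + 0.0000 = 0.9407.

Power ≈ 0.941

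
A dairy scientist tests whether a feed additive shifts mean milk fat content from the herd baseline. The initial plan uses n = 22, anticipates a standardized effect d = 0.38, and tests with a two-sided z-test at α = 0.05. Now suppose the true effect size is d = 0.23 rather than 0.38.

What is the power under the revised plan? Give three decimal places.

Power ≈ 0.190

With d = 0.23: δ = d·√n = 0.23 × √22 = 1.0788. Critical value z_{0.025} = 1.960.
Revised power = Φ(δ − 1.960) + Φ(−δ − 1.960) = Φ(-0.881) + Φ(-3.039) = 0.1891 + 0.0012 = 0.1903.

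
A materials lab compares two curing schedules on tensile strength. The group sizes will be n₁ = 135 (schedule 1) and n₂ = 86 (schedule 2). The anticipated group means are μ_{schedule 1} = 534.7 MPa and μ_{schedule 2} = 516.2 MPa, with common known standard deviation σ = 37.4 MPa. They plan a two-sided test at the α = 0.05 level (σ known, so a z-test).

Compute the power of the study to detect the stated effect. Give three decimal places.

Power ≈ 0.948

Standardized effect: d = |μ_{schedule 1} − μ_{schedule 2}| / σ = |534.7 − 516.2| / 37.4 = 0.4947
Noncentrality parameter: δ = d / √(1/n₁ + 1/n₂) = 0.4947 / √(1/135 + 1/86) = 3.5853
Critical value for a two-sided test at α = 0.05: z_{α/2} = 1.960.
Power = Φ(δ − 1.960) + Φ(−δ − 1.960) = Φ(1.625) + Φ(-5.545) = 0.9479 + 0.0000 = 0.9479.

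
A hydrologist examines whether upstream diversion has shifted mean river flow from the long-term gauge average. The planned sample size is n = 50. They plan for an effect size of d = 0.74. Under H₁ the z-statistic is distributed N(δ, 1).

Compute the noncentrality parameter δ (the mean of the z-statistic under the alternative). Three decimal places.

The noncentrality parameter scales effect size by the design's sample-size factor: δ = d·√n = 0.74 × √50 = 5.2326

δ ≈ 5.233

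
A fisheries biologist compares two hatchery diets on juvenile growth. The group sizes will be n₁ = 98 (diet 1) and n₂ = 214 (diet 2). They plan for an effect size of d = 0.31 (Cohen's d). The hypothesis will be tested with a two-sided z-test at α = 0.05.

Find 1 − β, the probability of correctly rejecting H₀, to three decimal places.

Noncentrality parameter: δ = d / √(1/n₁ + 1/n₂) = 0.31 / √(1/98 + 1/214) = 2.5416
Critical value for a two-sided test at α = 0.05: z_{α/2} = 1.960.
Power = Φ(δ − 1.960) + Φ(−δ − 1.960) = Φ(0.582) + Φ(-4.502) = 0.7196 + 0.0000 = 0.7196.

Power ≈ 0.720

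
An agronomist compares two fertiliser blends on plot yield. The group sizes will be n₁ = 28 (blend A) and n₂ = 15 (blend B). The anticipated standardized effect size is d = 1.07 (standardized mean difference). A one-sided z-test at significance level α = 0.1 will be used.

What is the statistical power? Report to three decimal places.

Power ≈ 0.980

Noncentrality parameter: δ = d / √(1/n₁ + 1/n₂) = 1.07 / √(1/28 + 1/15) = 3.3441
One-sided α = 0.1 → critical value z_{0.1} = 1.282.
Power = Φ(δ − 1.282) = Φ(2.063) = 0.9804.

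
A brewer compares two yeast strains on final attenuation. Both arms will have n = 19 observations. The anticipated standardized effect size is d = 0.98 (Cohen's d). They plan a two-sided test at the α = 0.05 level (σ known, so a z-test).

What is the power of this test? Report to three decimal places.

Noncentrality parameter: δ = d·√(n/2) = 0.98 × √(19/2) = 3.0206
Two-sided α = 0.05 → critical value z_{0.025} = 1.960.
Power = Φ(δ − 1.960) + Φ(−δ − 1.960) = Φ(1.061) + Φ(-4.981) = 0.8556 + 0.0000 = 0.8556.

Power ≈ 0.856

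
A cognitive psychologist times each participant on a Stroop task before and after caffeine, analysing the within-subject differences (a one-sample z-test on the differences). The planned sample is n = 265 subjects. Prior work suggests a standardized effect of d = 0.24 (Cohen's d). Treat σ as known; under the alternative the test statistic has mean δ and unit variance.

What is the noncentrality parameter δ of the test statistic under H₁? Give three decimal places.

The noncentrality parameter scales effect size by the design's sample-size factor: δ = d·√n = 0.24 × √265 = 3.9069

δ ≈ 3.907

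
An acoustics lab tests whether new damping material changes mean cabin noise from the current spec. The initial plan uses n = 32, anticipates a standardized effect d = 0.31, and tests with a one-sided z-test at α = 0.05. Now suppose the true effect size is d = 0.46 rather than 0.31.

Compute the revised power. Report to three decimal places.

With d = 0.46: δ = d·√n = 0.46 × √32 = 2.6022. Critical value z_{0.05} = 1.645.
Revised power = P(Z > 1.645 − δ) = Φ(0.957) = 0.8308.

Power ≈ 0.831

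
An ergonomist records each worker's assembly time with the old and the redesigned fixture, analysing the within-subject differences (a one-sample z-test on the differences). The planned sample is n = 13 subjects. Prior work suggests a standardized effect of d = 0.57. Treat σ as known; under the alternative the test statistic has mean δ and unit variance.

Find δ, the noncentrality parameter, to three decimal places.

The noncentrality parameter scales effect size by the design's sample-size factor: δ = d·√n = 0.57 × √13 = 2.0552

δ ≈ 2.055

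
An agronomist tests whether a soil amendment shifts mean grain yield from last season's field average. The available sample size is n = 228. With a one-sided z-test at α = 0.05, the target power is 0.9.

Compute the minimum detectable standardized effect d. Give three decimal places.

Required noncentrality: δ = z_{0.05} + z_{0.10} = 1.645 + 1.282 = 2.926.
δ = d·√n ⇒ d = δ/√n = 2.926/√228 = 0.1938.

d ≈ 0.194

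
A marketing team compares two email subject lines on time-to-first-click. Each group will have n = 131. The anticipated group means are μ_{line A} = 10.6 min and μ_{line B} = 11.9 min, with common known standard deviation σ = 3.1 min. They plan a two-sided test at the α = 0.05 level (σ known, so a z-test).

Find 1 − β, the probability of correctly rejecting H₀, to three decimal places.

Power ≈ 0.924

Standardized effect: d = |μ_{line A} − μ_{line B}| / σ = |10.6 − 11.9| / 3.1 = 0.4194
Noncentrality parameter: δ = d·√(n/2) = 0.4194 × √(131/2) = 3.3939
Two-sided α = 0.05 → critical value z_{0.025} = 1.960.
Power = Φ(δ − 1.960) + Φ(−δ − 1.960) = Φ(1.434) + Φ(-5.354) = 0.9242 + 0.0000 = 0.9242.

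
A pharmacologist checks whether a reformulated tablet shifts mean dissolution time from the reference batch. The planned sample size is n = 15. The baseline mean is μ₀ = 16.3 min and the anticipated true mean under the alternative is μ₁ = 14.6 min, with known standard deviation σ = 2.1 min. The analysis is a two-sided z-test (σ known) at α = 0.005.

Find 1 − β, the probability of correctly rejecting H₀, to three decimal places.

Standardized effect: d = |μ₁ − μ₀| / σ = |14.6 − 16.3| / 2.1 = 0.8095
Noncentrality parameter: δ = d·√n = 0.8095 × √15 = 3.1353
Two-sided α = 0.005 → critical value z_{0.0025} = 2.807.
Power = Φ(δ − 2.807) + Φ(−δ − 2.807) = Φ(0.328) + Φ(-5.942) = 0.6286 + 0.0000 = 0.6286.

Power ≈ 0.629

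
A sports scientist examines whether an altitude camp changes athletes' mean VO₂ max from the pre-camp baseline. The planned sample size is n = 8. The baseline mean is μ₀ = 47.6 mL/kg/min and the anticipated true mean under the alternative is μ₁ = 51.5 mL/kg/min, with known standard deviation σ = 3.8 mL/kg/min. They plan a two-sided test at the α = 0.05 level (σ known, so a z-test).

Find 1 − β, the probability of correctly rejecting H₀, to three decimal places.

Power ≈ 0.827

Standardized effect: d = |μ₁ − μ₀| / σ = |51.5 − 47.6| / 3.8 = 1.0263
Noncentrality parameter: δ = d·√n = 1.0263 × √8 = 2.9029
Two-sided α = 0.05 → critical value z_{0.025} = 1.960.
Power = Φ(δ − 1.960) + Φ(−δ − 1.960) = Φ(0.943) + Φ(-4.863) = 0.8271 + 0.0000 = 0.8271.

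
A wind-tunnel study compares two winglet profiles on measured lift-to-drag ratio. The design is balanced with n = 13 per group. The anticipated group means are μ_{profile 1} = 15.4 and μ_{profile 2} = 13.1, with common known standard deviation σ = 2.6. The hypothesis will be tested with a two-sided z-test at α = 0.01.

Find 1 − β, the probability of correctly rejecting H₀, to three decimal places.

Standardized effect: d = |μ_{profile 1} − μ_{profile 2}| / σ = |15.4 − 13.1| / 2.6 = 0.8846
Noncentrality parameter: δ = d·√(n/2) = 0.8846 × √(13/2) = 2.2553
Critical value for a two-sided test at α = 0.01: z_{α/2} = 2.576.
Power = Φ(δ − 2.576) + Φ(−δ − 2.576) = Φ(-0.320) + Φ(-4.831) = 0.3743 + 0.0000 = 0.3743.

Power ≈ 0.374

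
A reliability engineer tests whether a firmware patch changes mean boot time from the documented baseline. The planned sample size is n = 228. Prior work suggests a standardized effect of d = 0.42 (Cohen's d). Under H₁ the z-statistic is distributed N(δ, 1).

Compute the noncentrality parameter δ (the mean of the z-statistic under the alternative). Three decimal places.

δ ≈ 6.342

The noncentrality parameter scales effect size by the design's sample-size factor: δ = d·√n = 0.42 × √228 = 6.3419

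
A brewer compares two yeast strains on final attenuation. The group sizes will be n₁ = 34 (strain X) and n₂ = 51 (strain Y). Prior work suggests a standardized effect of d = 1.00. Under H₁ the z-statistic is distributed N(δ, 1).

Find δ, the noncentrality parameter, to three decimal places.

δ ≈ 4.517

δ = d / √(1/n₁ + 1/n₂) = 1.00 / √(1/34 + 1/51) = 4.5166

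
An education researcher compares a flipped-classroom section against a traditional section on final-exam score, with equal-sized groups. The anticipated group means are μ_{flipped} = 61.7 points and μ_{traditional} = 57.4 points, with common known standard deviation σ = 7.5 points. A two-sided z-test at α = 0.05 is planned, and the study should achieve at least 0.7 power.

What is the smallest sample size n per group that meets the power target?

Standardized effect: d = |μ_{flipped} − μ_{traditional}| / σ = |61.7 − 57.4| / 7.5 = 0.5733
For power 0.7 need Φ(δ − z_{0.025}) = 0.7, so δ = z_{0.025} + z_{0.30} = 1.960 + 0.524 = 2.484.
(For δ > 0 the lower-tail rejection region contributes negligibly to power, so the one-term inversion is standard.)
δ = d·√(n/2) ⇒ n = 2(δ/d)² = 2 × (2.484 / 0.5733)² = 37.55.
Rounding up, n = 38 per group.

n = 38 per group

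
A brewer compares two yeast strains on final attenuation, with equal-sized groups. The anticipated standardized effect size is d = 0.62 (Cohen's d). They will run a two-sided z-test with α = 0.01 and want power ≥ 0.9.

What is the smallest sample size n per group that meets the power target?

n = 78 per group

For power 0.9 need Φ(δ − z_{0.005}) = 0.9, so δ = z_{0.005} + z_{0.10} = 2.576 + 1.282 = 3.857.
(Ignoring the negligible lower-tail rejection probability gives the usual closed-form inversion.)
δ = d·√(n/2) ⇒ n = 2(δ/d)² = 2 × (3.857 / 0.62)² = 77.42.
Round up to the next whole unit.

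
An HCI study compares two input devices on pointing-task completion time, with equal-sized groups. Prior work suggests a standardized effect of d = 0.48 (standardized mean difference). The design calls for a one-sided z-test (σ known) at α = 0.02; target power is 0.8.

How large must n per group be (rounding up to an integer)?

n = 73 per group

Set Φ(δ − 2.054) = 0.8; then δ − 2.054 = Φ⁻¹(0.8) = 0.842, giving δ = 2.895.
δ = d·√(n/2) ⇒ n = 2(δ/d)² = 2 × (2.895 / 0.48)² = 72.77.
Round up to the next whole unit.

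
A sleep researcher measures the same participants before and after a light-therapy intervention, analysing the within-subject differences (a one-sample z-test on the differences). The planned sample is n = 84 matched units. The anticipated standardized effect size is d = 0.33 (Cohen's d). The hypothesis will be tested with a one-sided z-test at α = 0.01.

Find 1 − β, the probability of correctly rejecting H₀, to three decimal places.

Noncentrality parameter: δ = d·√n = 0.33 × √84 = 3.0245
One-sided α = 0.01 → critical value z_{0.01} = 2.326.
Power = P(Z > 2.326 − δ) = Φ(0.698) = 0.7575.

Power ≈ 0.757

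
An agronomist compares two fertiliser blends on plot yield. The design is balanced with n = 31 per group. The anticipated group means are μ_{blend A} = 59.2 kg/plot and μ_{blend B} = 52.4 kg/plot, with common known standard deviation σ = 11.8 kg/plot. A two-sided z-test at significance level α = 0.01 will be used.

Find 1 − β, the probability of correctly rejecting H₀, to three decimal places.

Standardized effect: d = |μ_{blend A} − μ_{blend B}| / σ = |59.2 − 52.4| / 11.8 = 0.5763
Noncentrality parameter: λ = d·√(n/2) = 0.5763 × √(31/2) = 2.2688
Critical value for a two-sided test at α = 0.01: z_{α/2} = 2.576.
Power = Φ(λ − 2.576) + Φ(−λ − 2.576) = Φ(-0.307) + Φ(-4.845) = 0.3794 + 0.0000 = 0.3794.

Power ≈ 0.379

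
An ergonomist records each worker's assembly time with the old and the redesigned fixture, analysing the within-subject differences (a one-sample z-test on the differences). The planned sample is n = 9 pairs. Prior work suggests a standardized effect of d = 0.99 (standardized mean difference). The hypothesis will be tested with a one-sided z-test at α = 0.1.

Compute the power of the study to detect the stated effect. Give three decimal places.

Power ≈ 0.954

Noncentrality parameter: δ = d·√n = 0.99 × √9 = 2.9700
One-sided α = 0.1 → critical value z_{0.1} = 1.282.
Power = P(Z > 1.282 − δ) = Φ(1.688) = 0.9543.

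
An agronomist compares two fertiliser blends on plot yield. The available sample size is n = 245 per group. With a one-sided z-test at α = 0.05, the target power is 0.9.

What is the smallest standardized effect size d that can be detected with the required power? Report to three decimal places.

d ≈ 0.264

Required noncentrality: δ = z_{0.05} + z_{0.10} = 1.645 + 1.282 = 2.926.
δ = d·√(n/2) ⇒ d = δ/√(n/2) = 2.926/√(245/2) = 0.2644.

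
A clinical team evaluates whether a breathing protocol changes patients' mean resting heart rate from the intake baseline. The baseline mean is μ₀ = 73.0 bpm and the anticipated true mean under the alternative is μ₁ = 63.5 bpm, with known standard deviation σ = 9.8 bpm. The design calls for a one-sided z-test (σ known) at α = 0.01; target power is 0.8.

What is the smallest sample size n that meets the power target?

n = 11

Standardized effect: d = |μ₁ − μ₀| / σ = |63.5 − 73.0| / 9.8 = 0.9694
Set Φ(δ − 2.326) = 0.8; then δ − 2.326 = Φ⁻¹(0.8) = 0.842, giving δ = 3.168.
δ = d·√n ⇒ n = (δ/d)² = (3.168 / 0.9694)² = 10.68.
Rounding up, n = 11.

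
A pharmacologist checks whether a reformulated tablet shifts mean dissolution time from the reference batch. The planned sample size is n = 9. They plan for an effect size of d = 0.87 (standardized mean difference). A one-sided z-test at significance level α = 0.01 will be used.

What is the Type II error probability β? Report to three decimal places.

Noncentrality parameter: λ = d·√n = 0.87 × √9 = 2.6100
Critical value for a one-sided test at α = 0.01: z_α = 2.326.
Power = Φ(λ − 2.326) = Φ(0.284) = 0.6117.
Type II error: β = 1 − power = 1 − 0.6117 = 0.3883.

β ≈ 0.388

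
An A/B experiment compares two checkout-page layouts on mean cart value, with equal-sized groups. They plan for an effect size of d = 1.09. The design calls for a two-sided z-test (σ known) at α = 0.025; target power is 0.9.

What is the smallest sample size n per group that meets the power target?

n = 21 per group

For power 0.9 need Φ(δ − z_{0.0125}) = 0.9, so δ = z_{0.0125} + z_{0.10} = 2.241 + 1.282 = 3.523.
(For δ > 0 the lower-tail rejection region contributes negligibly to power, so the one-term inversion is standard.)
δ = d·√(n/2) ⇒ n = 2(δ/d)² = 2 × (3.523 / 1.09)² = 20.89.
Rounding up, n = 21 per group.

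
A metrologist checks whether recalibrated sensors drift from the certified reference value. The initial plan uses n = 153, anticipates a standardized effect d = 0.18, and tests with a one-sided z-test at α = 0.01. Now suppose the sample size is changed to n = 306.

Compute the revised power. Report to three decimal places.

Power ≈ 0.795

With n = 306: δ = d·√n = 0.18 × √306 = 3.1487. Critical value z_{0.01} = 2.326.
Revised power = P(Z > 2.326 − δ) = Φ(0.822) = 0.7946.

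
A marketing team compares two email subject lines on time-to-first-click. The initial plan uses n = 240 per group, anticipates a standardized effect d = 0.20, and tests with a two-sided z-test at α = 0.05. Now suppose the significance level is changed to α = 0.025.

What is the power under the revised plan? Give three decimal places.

δ = d·√(n/2) = 0.20 × √(240/2) = 2.1909 (unchanged). New critical value: z_{0.0125} = 2.241.
Revised power = Φ(δ − 2.241) + Φ(−δ − 2.241) = Φ(-0.051) + Φ(-4.432) = 0.4799 + 0.0000 = 0.4799.

Power ≈ 0.480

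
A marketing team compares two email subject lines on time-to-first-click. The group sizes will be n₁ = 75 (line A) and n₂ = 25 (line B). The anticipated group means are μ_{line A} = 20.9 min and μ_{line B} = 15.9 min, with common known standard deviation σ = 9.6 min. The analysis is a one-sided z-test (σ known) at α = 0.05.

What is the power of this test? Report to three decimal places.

Standardized effect: d = |μ_{line A} − μ_{line B}| / σ = |20.9 − 15.9| / 9.6 = 0.5208
Noncentrality parameter: δ = d / √(1/n₁ + 1/n₂) = 0.5208 / √(1/75 + 1/25) = 2.2553
Critical value for a one-sided test at α = 0.05: z_α = 1.645.
Power = P(Z > 1.645 − δ) = Φ(0.610) = 0.7292.

Power ≈ 0.729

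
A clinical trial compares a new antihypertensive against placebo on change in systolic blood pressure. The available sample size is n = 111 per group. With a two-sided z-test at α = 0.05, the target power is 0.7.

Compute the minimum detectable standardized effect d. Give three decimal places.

Required noncentrality: δ = z_{0.025} + z_{0.30} = 1.960 + 0.524 = 2.484.
(Lower-tail contribution to power is negligible for δ > 0.)
δ = d·√(n/2) ⇒ d = δ/√(n/2) = 2.484/√(111/2) = 0.3335.

d ≈ 0.333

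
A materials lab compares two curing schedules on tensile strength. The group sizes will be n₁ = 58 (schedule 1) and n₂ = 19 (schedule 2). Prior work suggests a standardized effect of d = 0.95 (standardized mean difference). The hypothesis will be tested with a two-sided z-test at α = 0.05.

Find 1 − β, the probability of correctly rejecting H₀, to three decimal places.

Power ≈ 0.949

Noncentrality parameter: δ = d / √(1/n₁ + 1/n₂) = 0.95 / √(1/58 + 1/19) = 3.5939
Two-sided α = 0.05 → critical value z_{0.025} = 1.960.
Power = Φ(δ − 1.960) + Φ(−δ − 1.960) = Φ(1.634) + Φ(-5.554) = 0.9489 + 0.0000 = 0.9489.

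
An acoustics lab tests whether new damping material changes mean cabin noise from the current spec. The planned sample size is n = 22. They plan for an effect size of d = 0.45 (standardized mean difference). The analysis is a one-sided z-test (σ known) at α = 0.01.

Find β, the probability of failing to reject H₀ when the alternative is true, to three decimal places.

β ≈ 0.585

Noncentrality parameter: δ = d·√n = 0.45 × √22 = 2.1107
Critical value for a one-sided test at α = 0.01: z_α = 2.326.
Power = Φ(δ − 2.326) = Φ(-0.216) = 0.4146.
Type II error: β = 1 − power = 1 − 0.4146 = 0.5854.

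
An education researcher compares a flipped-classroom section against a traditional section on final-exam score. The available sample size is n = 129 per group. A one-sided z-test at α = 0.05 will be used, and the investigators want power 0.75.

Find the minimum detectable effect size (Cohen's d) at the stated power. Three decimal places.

Need Φ(δ − 1.645) = 0.75, so δ = 1.645 + 0.674 = 2.319.
δ = d·√(n/2) ⇒ d = δ/√(n/2) = 2.319/√(129/2) = 0.2888.

d ≈ 0.289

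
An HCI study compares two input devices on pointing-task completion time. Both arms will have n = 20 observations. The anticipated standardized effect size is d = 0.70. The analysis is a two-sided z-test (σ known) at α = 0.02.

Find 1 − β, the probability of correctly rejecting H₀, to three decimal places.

Power ≈ 0.455

Noncentrality parameter: δ = d·√(n/2) = 0.70 × √(20/2) = 2.2136
Two-sided α = 0.02 → critical value z_{0.01} = 2.326.
Power = Φ(δ − 2.326) + Φ(−δ − 2.326) = Φ(-0.113) + Φ(-4.540) = 0.4551 + 0.0000 = 0.4551.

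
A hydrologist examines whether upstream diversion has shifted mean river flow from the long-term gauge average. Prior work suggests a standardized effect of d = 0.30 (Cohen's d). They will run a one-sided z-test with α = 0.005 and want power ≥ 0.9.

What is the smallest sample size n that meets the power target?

n = 166

For power 0.9 need Φ(δ − z_{0.005}) = 0.9, so δ = z_{0.005} + z_{0.10} = 2.576 + 1.282 = 3.857.
δ = d·√n ⇒ n = (δ/d)² = (3.857 / 0.30)² = 165.33.
Rounding up, n = 166.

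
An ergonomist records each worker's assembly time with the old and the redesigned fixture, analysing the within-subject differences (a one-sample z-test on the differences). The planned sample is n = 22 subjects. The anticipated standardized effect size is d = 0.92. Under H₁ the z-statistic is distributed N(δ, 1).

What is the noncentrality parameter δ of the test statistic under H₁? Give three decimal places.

δ = d·√n = 0.92 × √22 = 4.3152

δ ≈ 4.315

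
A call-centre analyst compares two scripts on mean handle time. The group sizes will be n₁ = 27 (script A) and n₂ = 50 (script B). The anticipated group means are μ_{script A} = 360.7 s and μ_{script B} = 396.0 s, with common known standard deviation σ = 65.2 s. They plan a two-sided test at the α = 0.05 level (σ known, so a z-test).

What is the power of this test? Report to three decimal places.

Power ≈ 0.621

Standardized effect: d = |μ_{script A} − μ_{script B}| / σ = |360.7 − 396.0| / 65.2 = 0.5414
Noncentrality parameter: δ = d / √(1/n₁ + 1/n₂) = 0.5414 / √(1/27 + 1/50) = 2.2670
Two-sided α = 0.05 → critical value z_{0.025} = 1.960.
Power = Φ(δ − 1.960) + Φ(−δ − 1.960) = Φ(0.307) + Φ(-4.227) = 0.6206 + 0.0000 = 0.6206.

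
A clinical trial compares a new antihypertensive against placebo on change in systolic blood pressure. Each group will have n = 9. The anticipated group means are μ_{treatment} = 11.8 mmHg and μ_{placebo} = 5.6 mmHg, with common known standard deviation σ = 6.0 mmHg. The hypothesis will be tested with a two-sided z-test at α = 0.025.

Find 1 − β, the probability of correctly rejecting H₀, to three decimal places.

Standardized effect: d = |μ_{treatment} − μ_{placebo}| / σ = |11.8 − 5.6| / 6.0 = 1.0333
Noncentrality parameter: δ = d·√(n/2) = 1.0333 × √(9/2) = 2.1920
Critical value for a two-sided test at α = 0.025: z_{α/2} = 2.241.
Power = Φ(δ − 2.241) + Φ(−δ − 2.241) = Φ(-0.049) + Φ(-4.433) = 0.4803 + 0.0000 = 0.4803.

Power ≈ 0.480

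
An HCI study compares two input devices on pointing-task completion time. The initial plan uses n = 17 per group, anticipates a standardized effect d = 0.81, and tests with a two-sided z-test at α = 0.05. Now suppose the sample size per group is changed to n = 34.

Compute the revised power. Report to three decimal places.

Power ≈ 0.916

With n = 34 per group: δ = d·√(n/2) = 0.81 × √(34/2) = 3.3397. Critical value z_{0.025} = 1.960.
Revised power = Φ(δ − 1.960) + Φ(−δ − 1.960) = Φ(1.380) + Φ(-5.300) = 0.9162 + 0.0000 = 0.9162.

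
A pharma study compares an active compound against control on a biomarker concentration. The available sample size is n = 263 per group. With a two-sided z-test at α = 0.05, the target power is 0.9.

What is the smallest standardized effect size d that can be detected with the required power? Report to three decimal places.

d ≈ 0.283

Required noncentrality: δ = z_{0.025} + z_{0.10} = 1.960 + 1.282 = 3.242.
(The second rejection-region term Φ(−δ − z_{α/2}) is negligible and dropped.)
δ = d·√(n/2) ⇒ d = δ/√(n/2) = 3.242/√(263/2) = 0.2827.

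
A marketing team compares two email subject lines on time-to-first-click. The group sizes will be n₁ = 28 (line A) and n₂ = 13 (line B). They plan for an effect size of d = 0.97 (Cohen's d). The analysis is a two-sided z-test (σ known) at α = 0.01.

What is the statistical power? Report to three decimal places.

Power ≈ 0.623

Noncentrality parameter: δ = d / √(1/n₁ + 1/n₂) = 0.97 / √(1/28 + 1/13) = 2.8902
Two-sided α = 0.01 → critical value z_{0.005} = 2.576.
Power = Φ(δ − 2.576) + Φ(−δ − 2.576) = Φ(0.314) + Φ(-5.466) = 0.6234 + 0.0000 = 0.6234.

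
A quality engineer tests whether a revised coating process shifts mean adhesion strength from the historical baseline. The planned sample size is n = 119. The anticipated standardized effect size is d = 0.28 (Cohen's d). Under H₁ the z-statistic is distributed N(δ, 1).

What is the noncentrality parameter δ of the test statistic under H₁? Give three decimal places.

δ ≈ 3.054

δ = d·√n = 0.28 × √119 = 3.0544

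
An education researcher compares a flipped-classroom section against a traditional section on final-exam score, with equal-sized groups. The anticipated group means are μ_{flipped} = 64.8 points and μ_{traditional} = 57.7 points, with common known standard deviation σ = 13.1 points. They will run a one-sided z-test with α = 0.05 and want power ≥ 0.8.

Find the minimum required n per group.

Standardized effect: d = |μ_{flipped} − μ_{traditional}| / σ = |64.8 − 57.7| / 13.1 = 0.5420
Set Φ(δ − 1.645) = 0.8; then δ − 1.645 = Φ⁻¹(0.8) = 0.842, giving δ = 2.486.
δ = d·√(n/2) ⇒ n = 2(δ/d)² = 2 × (2.486 / 0.5420)² = 42.09.
Rounding up, n = 43 per group.

n = 43 per group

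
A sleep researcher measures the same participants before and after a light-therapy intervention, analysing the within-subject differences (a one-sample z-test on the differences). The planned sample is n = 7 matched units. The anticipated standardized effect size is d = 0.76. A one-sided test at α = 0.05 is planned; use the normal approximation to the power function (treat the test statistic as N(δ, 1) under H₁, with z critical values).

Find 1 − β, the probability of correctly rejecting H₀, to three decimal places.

Noncentrality parameter: δ = d·√n = 0.76 × √7 = 2.0108
Critical value for a one-sided test at α = 0.05: z_α = 1.645.
Power = P(Z > 1.645 − δ) = Φ(0.366) = 0.6428.

Power ≈ 0.643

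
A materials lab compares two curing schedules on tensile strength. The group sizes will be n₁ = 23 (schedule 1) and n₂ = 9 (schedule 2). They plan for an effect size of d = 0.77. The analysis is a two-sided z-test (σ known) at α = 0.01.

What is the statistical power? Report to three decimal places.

Noncentrality parameter: δ = d / √(1/n₁ + 1/n₂) = 0.77 / √(1/23 + 1/9) = 1.9584
Two-sided α = 0.01 → critical value z_{0.005} = 2.576.
Power = Φ(δ − 2.576) + Φ(−δ − 2.576) = Φ(-0.617) + Φ(-4.534) = 0.2685 + 0.0000 = 0.2685.

Power ≈ 0.268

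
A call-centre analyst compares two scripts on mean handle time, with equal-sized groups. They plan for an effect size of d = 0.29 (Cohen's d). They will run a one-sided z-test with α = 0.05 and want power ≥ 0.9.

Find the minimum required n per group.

Set Φ(δ − 1.645) = 0.9; then δ − 1.645 = Φ⁻¹(0.9) = 1.282, giving δ = 2.926.
δ = d·√(n/2) ⇒ n = 2(δ/d)² = 2 × (2.926 / 0.29)² = 203.66.
Round up to the next whole unit.

n = 204 per group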